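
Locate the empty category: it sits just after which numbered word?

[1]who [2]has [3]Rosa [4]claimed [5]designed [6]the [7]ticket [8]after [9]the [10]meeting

The displaced element is "who" (word 1).
It is linked across 1 clause boundary (Ø).
It functions as the subject of "designed", so the gap sits immediately after word 4 ("claimed").
Base order: Rosa has claimed that who designed the ticket after the meeting.

4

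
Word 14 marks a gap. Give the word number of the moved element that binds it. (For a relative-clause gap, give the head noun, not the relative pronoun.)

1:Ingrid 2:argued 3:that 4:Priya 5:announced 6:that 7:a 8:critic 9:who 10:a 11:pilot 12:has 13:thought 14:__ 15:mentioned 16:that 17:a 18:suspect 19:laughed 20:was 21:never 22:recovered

8

The gap at 14 is the subject of "mentioned", inside a relative clause.
The relative pronoun is "who" (word 9); it is bound by the head noun immediately before it.
Its filler is the head noun "critic", at word 8.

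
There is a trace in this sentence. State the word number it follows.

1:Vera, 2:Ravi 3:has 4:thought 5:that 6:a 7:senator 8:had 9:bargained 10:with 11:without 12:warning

The displaced element is "Vera" (word 1).
It is linked across 1 clause boundary (that).
It functions as the object of the preposition "with" of "bargained", so the gap sits immediately after word 10 ("with").
Base order: Ravi has thought that a senator had bargained with Vera without warning.

10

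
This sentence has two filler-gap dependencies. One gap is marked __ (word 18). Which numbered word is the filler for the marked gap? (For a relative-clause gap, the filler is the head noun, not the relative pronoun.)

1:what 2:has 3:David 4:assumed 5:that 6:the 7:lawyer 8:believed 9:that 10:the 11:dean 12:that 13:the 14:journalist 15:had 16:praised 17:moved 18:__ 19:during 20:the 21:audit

1

The marked gap is the direct object of "moved".
Its filler is the fronted wh-phrase "what", at word 1.
(The other dependency links word 11 to a gap after word 16.)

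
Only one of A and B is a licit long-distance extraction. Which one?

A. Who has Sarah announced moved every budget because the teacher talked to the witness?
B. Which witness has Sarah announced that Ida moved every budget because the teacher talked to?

A

In B, the wh-phrase is extracted from inside an adjunct island (introduced by "because"), which blocks movement.
In A, the extraction path crosses only that-complement boundaries, which are transparent.
So A is grammatical.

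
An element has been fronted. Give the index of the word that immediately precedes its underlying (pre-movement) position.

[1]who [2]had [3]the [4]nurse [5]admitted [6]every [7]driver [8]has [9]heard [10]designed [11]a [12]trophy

The displaced element is "who" (word 1).
It is linked across 2 clause boundaries (Ø → Ø).
It functions as the subject of "designed", so the gap sits immediately after word 9 ("heard").
Base order: The nurse had admitted every driver has heard that who designed a trophy.

9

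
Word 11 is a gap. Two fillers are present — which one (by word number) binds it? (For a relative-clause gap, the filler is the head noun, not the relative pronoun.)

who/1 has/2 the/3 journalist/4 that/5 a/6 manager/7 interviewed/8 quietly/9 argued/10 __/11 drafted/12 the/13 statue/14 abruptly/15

1

The marked gap is the subject of "drafted".
Its filler is the fronted wh-phrase "who", at word 1.
(The other dependency links word 4 to a gap after word 8.)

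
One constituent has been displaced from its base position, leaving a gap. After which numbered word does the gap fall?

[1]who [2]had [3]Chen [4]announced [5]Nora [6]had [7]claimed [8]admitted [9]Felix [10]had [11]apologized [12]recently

7

The displaced element is "who" (word 1).
It is linked across 2 clause boundaries (Ø → Ø).
It functions as the subject of "admitted", so the gap sits immediately after word 7 ("claimed").
Base order: Chen had announced Nora had claimed that who admitted Felix had apologized recently.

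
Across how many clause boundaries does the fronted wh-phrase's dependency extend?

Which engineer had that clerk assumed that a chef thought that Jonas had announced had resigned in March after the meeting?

"which engineer" is extracted from the subject of "resigned".
Boundaries crossed, outermost first: [that], [that], [Ø] — 3 in total.

3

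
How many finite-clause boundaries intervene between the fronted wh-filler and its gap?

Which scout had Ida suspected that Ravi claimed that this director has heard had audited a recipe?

3

"which scout" is extracted from the subject of "audited".
Boundaries crossed, outermost first: [that], [that], [Ø] — 3 in total.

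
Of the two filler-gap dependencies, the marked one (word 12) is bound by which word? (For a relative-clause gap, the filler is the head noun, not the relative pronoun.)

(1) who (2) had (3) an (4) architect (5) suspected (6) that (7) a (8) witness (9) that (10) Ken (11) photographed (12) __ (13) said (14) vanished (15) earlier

The marked gap is inside the relative clause, the direct object of "photographed".
Its filler is the head noun "witness" (via "that"), at word 8.
(The other dependency links word 1 to a gap after word 13.)

8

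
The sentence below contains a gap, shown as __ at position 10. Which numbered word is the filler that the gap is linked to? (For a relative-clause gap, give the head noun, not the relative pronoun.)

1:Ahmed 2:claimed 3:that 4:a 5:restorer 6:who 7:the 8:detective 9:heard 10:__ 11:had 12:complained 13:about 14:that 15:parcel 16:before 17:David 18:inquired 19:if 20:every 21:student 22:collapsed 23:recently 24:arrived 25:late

The gap at 10 is the subject of "complained", inside a relative clause.
The relative pronoun is "who" (word 6); it is bound by the head noun immediately before it.
Its filler is the head noun "restorer", at word 5.

5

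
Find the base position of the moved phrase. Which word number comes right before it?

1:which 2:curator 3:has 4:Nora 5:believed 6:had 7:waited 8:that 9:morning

5

The displaced element is "which curator" (word 2).
It is linked across 1 clause boundary (Ø).
It functions as the subject of "waited", so the gap sits immediately after word 5 ("believed").
Base order: Nora has believed that which curator had waited that morning.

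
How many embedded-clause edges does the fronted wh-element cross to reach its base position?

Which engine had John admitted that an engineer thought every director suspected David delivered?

3

"which engine" is extracted from the object of "delivered".
Boundaries crossed, outermost first: [that], [Ø], [Ø] — 3 in total.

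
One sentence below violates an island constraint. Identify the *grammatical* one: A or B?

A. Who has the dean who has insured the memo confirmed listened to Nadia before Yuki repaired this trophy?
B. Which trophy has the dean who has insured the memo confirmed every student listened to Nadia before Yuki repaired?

A

In B, the wh-phrase is extracted from inside an adjunct island (introduced by "before"), which blocks movement.
In A, the extraction path crosses only that-complement boundaries, which are transparent.
So A is grammatical.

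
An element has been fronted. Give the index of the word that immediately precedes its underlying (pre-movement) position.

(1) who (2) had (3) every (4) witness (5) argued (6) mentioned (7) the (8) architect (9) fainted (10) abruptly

5

The displaced element is "who" (word 1).
It is linked across 1 clause boundary (Ø).
It functions as the subject of "mentioned", so the gap sits immediately after word 5 ("argued").
Base order: Every witness had argued who mentioned the architect fainted abruptly.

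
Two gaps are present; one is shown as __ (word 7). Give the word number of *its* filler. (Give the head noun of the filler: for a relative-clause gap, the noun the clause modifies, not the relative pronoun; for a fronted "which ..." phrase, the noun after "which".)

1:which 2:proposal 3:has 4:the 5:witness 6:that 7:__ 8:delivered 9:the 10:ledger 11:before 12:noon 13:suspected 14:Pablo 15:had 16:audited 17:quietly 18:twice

The marked gap is inside the relative clause, the subject of "delivered".
Its filler is the head noun "witness" (via "that"), at word 5.
(The other dependency links word 2 to a gap after word 16.)

5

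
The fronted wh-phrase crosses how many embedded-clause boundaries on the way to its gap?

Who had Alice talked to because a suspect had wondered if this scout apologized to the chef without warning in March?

"who" originates inside the matrix clause — no clause boundary is crossed.

0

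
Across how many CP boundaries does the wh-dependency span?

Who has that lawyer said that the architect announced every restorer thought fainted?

"who" is extracted from the subject of "fainted".
Boundaries crossed, outermost first: [that], [Ø], [Ø] — 3 in total.

3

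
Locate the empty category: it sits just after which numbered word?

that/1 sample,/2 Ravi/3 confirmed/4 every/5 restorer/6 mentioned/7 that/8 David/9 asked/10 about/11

The displaced element is "that sample" (word 2).
It is linked across 2 clause boundaries (Ø → that).
It functions as the object of the preposition "about" of "asked", so the gap sits immediately after word 11 ("about").
Base order: Ravi confirmed every restorer mentioned that David asked about that sample.

11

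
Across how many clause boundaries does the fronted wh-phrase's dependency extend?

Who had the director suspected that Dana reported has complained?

2

"who" is extracted from the subject of "complained".
Boundaries crossed, outermost first: [that], [Ø] — 2 in total.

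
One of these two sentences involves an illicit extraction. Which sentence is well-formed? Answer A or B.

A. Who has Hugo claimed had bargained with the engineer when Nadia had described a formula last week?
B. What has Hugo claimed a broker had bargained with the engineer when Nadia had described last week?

In B, the wh-phrase is extracted from inside an adjunct island (introduced by "when"), which blocks movement.
In A, the extraction path crosses only that-complement boundaries, which are transparent.
So A is grammatical.

A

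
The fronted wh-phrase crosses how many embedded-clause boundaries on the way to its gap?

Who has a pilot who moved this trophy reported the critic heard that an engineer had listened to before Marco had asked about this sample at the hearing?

2

"who" is extracted from the PP object of "listened".
Boundaries crossed, outermost first: [Ø], [that] — 2 in total.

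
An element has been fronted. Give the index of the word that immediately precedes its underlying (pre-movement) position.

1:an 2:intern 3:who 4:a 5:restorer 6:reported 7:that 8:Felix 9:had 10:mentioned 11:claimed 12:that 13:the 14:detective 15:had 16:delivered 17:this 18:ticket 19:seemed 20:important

10

The displaced element is "an intern" (word 2).
It is linked across 2 clause boundaries (that → Ø).
It functions as the subject of "claimed", so the gap sits immediately after word 10 ("mentioned").
Base order: A restorer reported that Felix had mentioned that an intern claimed that the detective had delivered this ticket.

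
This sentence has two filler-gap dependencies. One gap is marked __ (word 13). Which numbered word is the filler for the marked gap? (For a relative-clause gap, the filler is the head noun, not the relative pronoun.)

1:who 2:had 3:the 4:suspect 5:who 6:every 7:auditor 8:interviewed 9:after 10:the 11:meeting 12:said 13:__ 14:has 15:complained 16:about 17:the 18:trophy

The marked gap is the subject of "complained".
Its filler is the fronted wh-phrase "who", at word 1.
(The other dependency links word 4 to a gap after word 8.)

1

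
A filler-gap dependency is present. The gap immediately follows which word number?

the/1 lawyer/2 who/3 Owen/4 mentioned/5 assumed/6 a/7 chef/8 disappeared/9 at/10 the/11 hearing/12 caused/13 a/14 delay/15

5

The displaced element is "the lawyer" (word 2).
It is linked across 1 clause boundary (Ø).
It functions as the subject of "assumed", so the gap sits immediately after word 5 ("mentioned").
Base order: Owen mentioned that the lawyer assumed a chef disappeared at the hearing.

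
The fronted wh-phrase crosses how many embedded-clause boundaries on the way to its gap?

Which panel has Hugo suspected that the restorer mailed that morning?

"which panel" is extracted from the object of "mailed".
Boundaries crossed, outermost first: [that] — 1 in total.

1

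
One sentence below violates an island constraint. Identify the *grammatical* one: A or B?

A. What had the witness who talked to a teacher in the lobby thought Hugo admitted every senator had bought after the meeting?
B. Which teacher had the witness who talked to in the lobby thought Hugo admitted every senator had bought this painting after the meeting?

In B, the wh-phrase is extracted from inside a complex-NP island (relative clause) (introduced by "who"), which blocks movement.
In A, the extraction path crosses only that-complement boundaries, which are transparent.
So A is grammatical.

A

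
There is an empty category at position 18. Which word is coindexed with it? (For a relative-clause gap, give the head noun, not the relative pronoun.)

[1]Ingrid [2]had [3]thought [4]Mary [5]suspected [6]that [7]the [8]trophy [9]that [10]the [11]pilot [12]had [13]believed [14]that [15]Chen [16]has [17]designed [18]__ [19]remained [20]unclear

8

The gap at 18 is the object of "designed", inside a relative clause.
The relative pronoun is "that" (word 9); it is bound by the head noun immediately before it.
Its filler is the head noun "trophy", at word 8.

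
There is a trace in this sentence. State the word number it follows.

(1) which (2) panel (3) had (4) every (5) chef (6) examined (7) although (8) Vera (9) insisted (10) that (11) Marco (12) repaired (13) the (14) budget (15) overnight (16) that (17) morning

6

The displaced element is "which panel" (word 2).
It functions as the direct object of "examined", so the gap sits immediately after word 6 ("examined").
Base order: Every chef had examined which panel although Vera insisted that Marco repaired the budget overnight that morning.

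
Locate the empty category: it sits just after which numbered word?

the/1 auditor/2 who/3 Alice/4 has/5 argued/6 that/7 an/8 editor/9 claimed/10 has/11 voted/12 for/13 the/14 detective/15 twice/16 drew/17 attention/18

The displaced element is "the auditor" (word 2).
It is linked across 2 clause boundaries (that → Ø).
It functions as the subject of "voted", so the gap sits immediately after word 10 ("claimed").
Base order: Alice has argued that an editor claimed the auditor has voted for the detective twice.

10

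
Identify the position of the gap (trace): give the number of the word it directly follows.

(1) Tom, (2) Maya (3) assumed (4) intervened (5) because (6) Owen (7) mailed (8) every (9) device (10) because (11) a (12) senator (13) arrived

The displaced element is "Tom" (word 1).
It is linked across 1 clause boundary (Ø).
It functions as the subject of "intervened", so the gap sits immediately after word 3 ("assumed").
Base order: Maya assumed that Tom intervened because Owen mailed every device because a senator arrived.

3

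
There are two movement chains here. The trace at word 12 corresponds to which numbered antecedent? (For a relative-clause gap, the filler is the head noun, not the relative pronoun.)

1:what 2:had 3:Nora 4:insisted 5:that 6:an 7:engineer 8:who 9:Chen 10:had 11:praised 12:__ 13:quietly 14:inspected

The marked gap is inside the relative clause, the direct object of "praised".
Its filler is the head noun "engineer" (via "who"), at word 7.
(The other dependency links word 1 to a gap after word 14.)

7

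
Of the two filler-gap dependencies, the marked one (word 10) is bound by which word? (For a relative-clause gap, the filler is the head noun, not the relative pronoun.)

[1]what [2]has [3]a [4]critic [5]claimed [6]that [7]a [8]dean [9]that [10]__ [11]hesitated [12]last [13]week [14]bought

The marked gap is inside the relative clause, the subject of "hesitated".
Its filler is the head noun "dean" (via "that"), at word 8.
(The other dependency links word 1 to a gap after word 14.)

8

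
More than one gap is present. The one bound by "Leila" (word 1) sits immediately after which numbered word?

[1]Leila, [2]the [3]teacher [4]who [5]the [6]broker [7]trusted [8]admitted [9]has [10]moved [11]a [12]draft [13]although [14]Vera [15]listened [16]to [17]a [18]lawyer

8

The displaced element is "Leila" (word 1).
It is linked across 1 clause boundary (Ø).
It functions as the subject of "moved", so the gap sits immediately after word 8 ("admitted").
Base order: The teacher who the broker trusted admitted that Leila has moved a draft although Vera listened to a lawyer.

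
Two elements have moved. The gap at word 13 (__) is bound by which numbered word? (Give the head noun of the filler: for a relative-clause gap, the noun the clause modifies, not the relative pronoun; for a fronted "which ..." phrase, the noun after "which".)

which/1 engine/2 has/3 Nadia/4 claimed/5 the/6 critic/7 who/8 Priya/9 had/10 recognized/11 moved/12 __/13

2

The marked gap is the direct object of "moved".
Its filler is the fronted wh-phrase "which engine", at word 2.
(The other dependency links word 7 to a gap after word 11.)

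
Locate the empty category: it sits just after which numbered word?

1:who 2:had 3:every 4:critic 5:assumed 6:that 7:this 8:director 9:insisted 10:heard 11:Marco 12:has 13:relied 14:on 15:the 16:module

The displaced element is "who" (word 1).
It is linked across 2 clause boundaries (that → Ø).
It functions as the subject of "heard", so the gap sits immediately after word 9 ("insisted").
Base order: Every critic had assumed that this director insisted that who heard Marco has relied on the module.

9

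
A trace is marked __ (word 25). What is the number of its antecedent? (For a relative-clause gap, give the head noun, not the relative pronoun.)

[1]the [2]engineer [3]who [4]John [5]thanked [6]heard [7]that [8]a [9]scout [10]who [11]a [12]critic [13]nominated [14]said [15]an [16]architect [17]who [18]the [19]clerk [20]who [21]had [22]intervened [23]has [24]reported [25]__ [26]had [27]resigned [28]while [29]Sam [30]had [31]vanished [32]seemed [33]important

The gap at 25 is the subject of "resigned", inside a relative clause.
The relative pronoun is "who" (word 17); it is bound by the head noun immediately before it.
Its filler is the head noun "architect", at word 16.

16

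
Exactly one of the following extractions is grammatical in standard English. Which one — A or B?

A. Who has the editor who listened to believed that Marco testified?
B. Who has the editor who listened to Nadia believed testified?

B

In A, the wh-phrase is extracted from inside a complex-NP island (relative clause) (introduced by "who"), which blocks movement.
In B, the extraction path crosses only that-complement boundaries, which are transparent.
So B is grammatical.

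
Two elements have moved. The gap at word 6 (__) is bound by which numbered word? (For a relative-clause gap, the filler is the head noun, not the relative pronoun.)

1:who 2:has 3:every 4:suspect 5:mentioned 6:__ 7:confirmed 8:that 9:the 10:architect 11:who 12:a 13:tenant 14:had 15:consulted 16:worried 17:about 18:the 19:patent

The marked gap is the subject of "confirmed".
Its filler is the fronted wh-phrase "who", at word 1.
(The other dependency links word 10 to a gap after word 15.)

1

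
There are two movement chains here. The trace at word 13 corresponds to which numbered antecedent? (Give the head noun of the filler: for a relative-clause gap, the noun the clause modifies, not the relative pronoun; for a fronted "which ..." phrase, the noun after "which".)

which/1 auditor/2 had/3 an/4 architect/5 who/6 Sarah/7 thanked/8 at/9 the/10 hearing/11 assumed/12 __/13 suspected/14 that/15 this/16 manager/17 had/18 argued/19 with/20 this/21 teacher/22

2

The marked gap is the subject of "suspected".
Its filler is the fronted wh-phrase "which auditor", at word 2.
(The other dependency links word 5 to a gap after word 8.)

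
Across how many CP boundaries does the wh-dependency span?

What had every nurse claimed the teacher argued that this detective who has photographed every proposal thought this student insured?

"what" is extracted from the object of "insured".
Boundaries crossed, outermost first: [Ø], [that], [Ø] — 3 in total.

3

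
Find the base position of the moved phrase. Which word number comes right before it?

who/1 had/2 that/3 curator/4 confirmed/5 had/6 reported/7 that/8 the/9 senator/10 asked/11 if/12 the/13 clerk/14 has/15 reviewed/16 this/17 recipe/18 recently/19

5

The displaced element is "who" (word 1).
It is linked across 1 clause boundary (Ø).
It functions as the subject of "reported", so the gap sits immediately after word 5 ("confirmed").
Base order: That curator had confirmed who had reported that the senator asked if the clerk has reviewed this recipe recently.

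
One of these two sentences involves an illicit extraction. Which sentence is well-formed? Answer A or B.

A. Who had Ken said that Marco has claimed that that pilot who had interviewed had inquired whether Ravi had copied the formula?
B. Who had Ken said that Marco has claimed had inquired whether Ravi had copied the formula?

B

In A, the wh-phrase is extracted from inside a complex-NP island (relative clause) (introduced by "who"), which blocks movement.
In B, the extraction path crosses only that-complement boundaries, which are transparent.
So B is grammatical.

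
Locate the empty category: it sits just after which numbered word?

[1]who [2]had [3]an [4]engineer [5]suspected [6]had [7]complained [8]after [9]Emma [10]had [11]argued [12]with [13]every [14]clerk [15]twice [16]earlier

The displaced element is "who" (word 1).
It is linked across 1 clause boundary (Ø).
It functions as the subject of "complained", so the gap sits immediately after word 5 ("suspected").
Base order: An engineer had suspected that who had complained after Emma had argued with every clerk twice earlier.

5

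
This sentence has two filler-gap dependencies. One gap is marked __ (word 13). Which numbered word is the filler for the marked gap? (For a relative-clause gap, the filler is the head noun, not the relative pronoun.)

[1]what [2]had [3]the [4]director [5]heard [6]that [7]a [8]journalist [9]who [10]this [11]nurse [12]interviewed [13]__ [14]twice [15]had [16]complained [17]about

The marked gap is inside the relative clause, the direct object of "interviewed".
Its filler is the head noun "journalist" (via "who"), at word 8.
(The other dependency links word 1 to a gap after word 17.)

8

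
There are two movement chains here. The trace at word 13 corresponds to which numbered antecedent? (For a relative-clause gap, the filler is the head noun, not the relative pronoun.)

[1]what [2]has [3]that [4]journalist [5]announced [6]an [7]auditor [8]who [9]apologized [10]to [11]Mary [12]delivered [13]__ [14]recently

1

The marked gap is the direct object of "delivered".
Its filler is the fronted wh-phrase "what", at word 1.
(The other dependency links word 7 to a gap after word 8.)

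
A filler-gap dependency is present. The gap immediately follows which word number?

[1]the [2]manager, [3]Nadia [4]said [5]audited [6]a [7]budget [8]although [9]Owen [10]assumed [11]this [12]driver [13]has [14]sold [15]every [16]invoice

The displaced element is "the manager" (word 2).
It is linked across 1 clause boundary (Ø).
It functions as the subject of "audited", so the gap sits immediately after word 4 ("said").
Base order: Nadia said that the manager audited a budget although Owen assumed this driver has sold every invoice.

4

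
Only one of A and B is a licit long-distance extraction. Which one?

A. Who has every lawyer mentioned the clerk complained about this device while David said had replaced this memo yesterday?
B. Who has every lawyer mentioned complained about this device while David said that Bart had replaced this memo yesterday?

B

In A, the wh-phrase is extracted from inside an adjunct island (introduced by "while"), which blocks movement.
In B, the extraction path crosses only that-complement boundaries, which are transparent.
So B is grammatical.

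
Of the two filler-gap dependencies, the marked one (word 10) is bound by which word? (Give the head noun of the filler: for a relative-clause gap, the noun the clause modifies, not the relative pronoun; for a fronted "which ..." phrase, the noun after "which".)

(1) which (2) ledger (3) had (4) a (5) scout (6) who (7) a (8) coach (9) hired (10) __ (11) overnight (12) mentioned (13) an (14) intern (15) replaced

The marked gap is inside the relative clause, the direct object of "hired".
Its filler is the head noun "scout" (via "who"), at word 5.
(The other dependency links word 2 to a gap after word 15.)

5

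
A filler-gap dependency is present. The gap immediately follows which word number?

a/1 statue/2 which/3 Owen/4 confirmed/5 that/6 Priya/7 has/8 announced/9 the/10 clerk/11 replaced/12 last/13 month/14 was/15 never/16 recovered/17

12

The displaced element is "a statue" (word 2).
It is linked across 2 clause boundaries (that → Ø).
It functions as the direct object of "replaced", so the gap sits immediately after word 12 ("replaced").
Base order: Owen confirmed that Priya has announced the clerk replaced a statue last month.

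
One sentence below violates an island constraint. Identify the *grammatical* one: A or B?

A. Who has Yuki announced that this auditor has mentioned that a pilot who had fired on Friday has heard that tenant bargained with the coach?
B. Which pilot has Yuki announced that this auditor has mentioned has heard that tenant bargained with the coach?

In A, the wh-phrase is extracted from inside a complex-NP island (relative clause) (introduced by "who"), which blocks movement.
In B, the extraction path crosses only that-complement boundaries, which are transparent.
So B is grammatical.

B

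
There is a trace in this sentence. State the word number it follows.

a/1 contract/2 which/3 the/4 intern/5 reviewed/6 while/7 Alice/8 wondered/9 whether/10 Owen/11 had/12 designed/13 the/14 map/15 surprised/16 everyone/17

6

The displaced element is "a contract" (word 2).
It functions as the direct object of "reviewed", so the gap sits immediately after word 6 ("reviewed").
Base order: The intern reviewed a contract while Alice wondered whether Owen had designed the map.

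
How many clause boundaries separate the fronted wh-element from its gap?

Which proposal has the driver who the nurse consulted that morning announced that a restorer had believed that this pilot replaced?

"which proposal" is extracted from the object of "replaced".
Boundaries crossed, outermost first: [that], [that] — 2 in total.

2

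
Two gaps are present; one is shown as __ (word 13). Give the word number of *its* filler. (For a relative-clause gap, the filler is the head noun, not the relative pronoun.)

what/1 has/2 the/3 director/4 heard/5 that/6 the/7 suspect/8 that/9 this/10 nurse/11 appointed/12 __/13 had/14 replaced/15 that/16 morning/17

The marked gap is inside the relative clause, the direct object of "appointed".
Its filler is the head noun "suspect" (via "that"), at word 8.
(The other dependency links word 1 to a gap after word 15.)

8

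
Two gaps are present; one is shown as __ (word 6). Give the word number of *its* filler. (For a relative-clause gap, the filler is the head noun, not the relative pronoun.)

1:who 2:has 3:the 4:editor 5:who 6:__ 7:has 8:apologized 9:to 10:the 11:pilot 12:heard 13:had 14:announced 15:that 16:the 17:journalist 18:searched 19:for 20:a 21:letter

The marked gap is inside the relative clause, the subject of "apologized".
Its filler is the head noun "editor" (via "who"), at word 4.
(The other dependency links word 1 to a gap after word 12.)

4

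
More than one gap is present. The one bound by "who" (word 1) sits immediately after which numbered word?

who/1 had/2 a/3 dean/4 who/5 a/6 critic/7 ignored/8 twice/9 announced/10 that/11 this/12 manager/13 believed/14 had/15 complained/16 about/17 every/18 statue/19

The displaced element is "who" (word 1).
It is linked across 2 clause boundaries (that → Ø).
It functions as the subject of "complained", so the gap sits immediately after word 14 ("believed").
Base order: A dean who a critic ignored twice had announced that this manager believed that who had complained about every statue.

14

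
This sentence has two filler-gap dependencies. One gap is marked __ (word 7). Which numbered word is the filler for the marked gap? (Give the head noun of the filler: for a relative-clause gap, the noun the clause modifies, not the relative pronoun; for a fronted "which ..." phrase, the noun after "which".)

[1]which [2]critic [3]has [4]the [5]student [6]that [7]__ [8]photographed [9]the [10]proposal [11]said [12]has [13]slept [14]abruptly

5

The marked gap is inside the relative clause, the subject of "photographed".
Its filler is the head noun "student" (via "that"), at word 5.
(The other dependency links word 2 to a gap after word 11.)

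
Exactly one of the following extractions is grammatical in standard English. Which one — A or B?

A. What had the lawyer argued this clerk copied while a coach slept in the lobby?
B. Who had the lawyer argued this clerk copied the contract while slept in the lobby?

In B, the wh-phrase is extracted from inside an adjunct island (introduced by "while"), which blocks movement.
In A, the extraction path crosses only that-complement boundaries, which are transparent.
So A is grammatical.

A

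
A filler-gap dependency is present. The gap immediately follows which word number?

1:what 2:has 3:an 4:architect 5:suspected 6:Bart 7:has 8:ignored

The displaced element is "what" (word 1).
It is linked across 1 clause boundary (Ø).
It functions as the direct object of "ignored", so the gap sits immediately after word 8 ("ignored").
Base order: An architect has suspected Bart has ignored what.

8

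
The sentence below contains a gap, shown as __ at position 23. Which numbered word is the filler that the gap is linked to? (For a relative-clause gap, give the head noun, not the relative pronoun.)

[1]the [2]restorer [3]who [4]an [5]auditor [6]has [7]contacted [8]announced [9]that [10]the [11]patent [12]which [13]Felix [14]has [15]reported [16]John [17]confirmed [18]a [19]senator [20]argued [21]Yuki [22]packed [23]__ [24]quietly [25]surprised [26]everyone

The gap at 23 is the object of "packed", inside a relative clause.
The relative pronoun is "which" (word 12); it is bound by the head noun immediately before it.
Its filler is the head noun "patent", at word 11.

11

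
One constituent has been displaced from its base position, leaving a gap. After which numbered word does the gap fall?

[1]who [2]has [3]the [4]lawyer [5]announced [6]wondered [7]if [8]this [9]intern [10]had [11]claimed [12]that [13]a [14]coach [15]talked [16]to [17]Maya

The displaced element is "who" (word 1).
It is linked across 1 clause boundary (Ø).
It functions as the subject of "wondered", so the gap sits immediately after word 5 ("announced").
Base order: The lawyer has announced that who wondered if this intern had claimed that a coach talked to Maya.

5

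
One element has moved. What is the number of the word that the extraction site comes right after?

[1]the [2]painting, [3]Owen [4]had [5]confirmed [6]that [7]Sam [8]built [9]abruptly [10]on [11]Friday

8

The displaced element is "the painting" (word 2).
It is linked across 1 clause boundary (that).
It functions as the direct object of "built", so the gap sits immediately after word 8 ("built").
Base order: Owen had confirmed that Sam built the painting abruptly on Friday.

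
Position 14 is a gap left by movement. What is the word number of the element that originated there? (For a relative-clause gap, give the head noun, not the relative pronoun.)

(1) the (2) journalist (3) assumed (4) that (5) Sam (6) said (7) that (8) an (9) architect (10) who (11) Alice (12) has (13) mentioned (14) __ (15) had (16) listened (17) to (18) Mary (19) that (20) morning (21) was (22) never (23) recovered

9

The gap at 14 is the subject of "listened", inside a relative clause.
The relative pronoun is "who" (word 10); it is bound by the head noun immediately before it.
Its filler is the head noun "architect", at word 9.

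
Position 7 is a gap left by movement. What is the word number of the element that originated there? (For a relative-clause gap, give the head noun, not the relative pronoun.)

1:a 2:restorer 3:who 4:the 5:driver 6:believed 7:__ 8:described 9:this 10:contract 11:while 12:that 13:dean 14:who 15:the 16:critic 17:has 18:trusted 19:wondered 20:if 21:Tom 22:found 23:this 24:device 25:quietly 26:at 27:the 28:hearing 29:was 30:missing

The gap at 7 is the subject of "described", inside a relative clause.
The relative pronoun is "who" (word 3); it is bound by the head noun immediately before it.
Its filler is the head noun "restorer", at word 2.

2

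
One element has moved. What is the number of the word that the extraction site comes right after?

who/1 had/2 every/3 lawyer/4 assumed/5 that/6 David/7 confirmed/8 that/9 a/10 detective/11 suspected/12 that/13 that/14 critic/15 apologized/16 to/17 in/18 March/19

The displaced element is "who" (word 1).
It is linked across 3 clause boundaries (that → that → that).
It functions as the object of the preposition "to" of "apologized", so the gap sits immediately after word 17 ("to").
Base order: Every lawyer had assumed that David confirmed that a detective suspected that that critic apologized to who in March.

17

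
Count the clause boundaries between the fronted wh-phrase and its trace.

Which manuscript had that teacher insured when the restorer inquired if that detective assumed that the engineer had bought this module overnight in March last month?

0

"which manuscript" originates inside the matrix clause — no clause boundary is crossed.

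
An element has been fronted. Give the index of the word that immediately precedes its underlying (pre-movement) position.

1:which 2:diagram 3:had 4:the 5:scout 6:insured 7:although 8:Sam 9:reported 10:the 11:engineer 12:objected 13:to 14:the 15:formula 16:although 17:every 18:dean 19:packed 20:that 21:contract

The displaced element is "which diagram" (word 2).
It functions as the direct object of "insured", so the gap sits immediately after word 6 ("insured").
Base order: The scout had insured which diagram although Sam reported the engineer objected to the formula although every dean packed that contract.

6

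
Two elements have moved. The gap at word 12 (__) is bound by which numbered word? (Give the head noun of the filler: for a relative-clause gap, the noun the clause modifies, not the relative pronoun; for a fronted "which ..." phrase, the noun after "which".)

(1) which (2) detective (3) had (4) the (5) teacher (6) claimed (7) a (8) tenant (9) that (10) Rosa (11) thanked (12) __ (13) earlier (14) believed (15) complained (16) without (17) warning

The marked gap is inside the relative clause, the direct object of "thanked".
Its filler is the head noun "tenant" (via "that"), at word 8.
(The other dependency links word 2 to a gap after word 14.)

8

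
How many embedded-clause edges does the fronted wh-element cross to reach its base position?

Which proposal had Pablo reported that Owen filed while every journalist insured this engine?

1

"which proposal" is extracted from the object of "filed".
Boundaries crossed, outermost first: [that] — 1 in total.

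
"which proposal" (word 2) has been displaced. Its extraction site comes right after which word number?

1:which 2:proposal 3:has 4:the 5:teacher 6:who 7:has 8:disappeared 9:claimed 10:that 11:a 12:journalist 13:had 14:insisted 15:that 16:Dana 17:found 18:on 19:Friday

17

The displaced element is "which proposal" (word 2).
It is linked across 2 clause boundaries (that → that).
It functions as the direct object of "found", so the gap sits immediately after word 17 ("found").
Base order: The teacher who has disappeared has claimed that a journalist had insisted that Dana found which proposal on Friday.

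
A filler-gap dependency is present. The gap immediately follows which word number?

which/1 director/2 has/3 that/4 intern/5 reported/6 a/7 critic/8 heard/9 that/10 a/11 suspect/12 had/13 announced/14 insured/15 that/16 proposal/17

The displaced element is "which director" (word 2).
It is linked across 3 clause boundaries (Ø → that → Ø).
It functions as the subject of "insured", so the gap sits immediately after word 14 ("announced").
Base order: That intern has reported a critic heard that a suspect had announced which director insured that proposal.

14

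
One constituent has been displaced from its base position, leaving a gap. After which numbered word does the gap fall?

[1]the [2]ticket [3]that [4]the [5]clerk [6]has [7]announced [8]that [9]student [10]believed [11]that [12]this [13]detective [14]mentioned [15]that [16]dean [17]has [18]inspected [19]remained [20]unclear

18

The displaced element is "the ticket" (word 2).
It is linked across 3 clause boundaries (Ø → that → Ø).
It functions as the direct object of "inspected", so the gap sits immediately after word 18 ("inspected").
Base order: The clerk has announced that student believed that this detective mentioned that dean has inspected the ticket.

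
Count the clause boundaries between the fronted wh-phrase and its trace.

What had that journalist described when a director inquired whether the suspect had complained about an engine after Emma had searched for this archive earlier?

"what" originates inside the matrix clause — no clause boundary is crossed.

0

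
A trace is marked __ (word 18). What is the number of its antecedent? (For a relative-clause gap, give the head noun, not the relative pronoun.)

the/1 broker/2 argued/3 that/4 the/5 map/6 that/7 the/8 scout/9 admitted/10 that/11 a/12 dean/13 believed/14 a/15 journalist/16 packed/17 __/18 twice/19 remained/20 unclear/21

6

The gap at 18 is the object of "packed", inside a relative clause.
The relative pronoun is "that" (word 7); it is bound by the head noun immediately before it.
Its filler is the head noun "map", at word 6.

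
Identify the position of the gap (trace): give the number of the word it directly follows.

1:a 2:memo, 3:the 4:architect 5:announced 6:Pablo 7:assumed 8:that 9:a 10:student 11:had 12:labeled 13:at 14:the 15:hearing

The displaced element is "a memo" (word 2).
It is linked across 2 clause boundaries (Ø → that).
It functions as the direct object of "labeled", so the gap sits immediately after word 12 ("labeled").
Base order: The architect announced Pablo assumed that a student had labeled a memo at the hearing.

12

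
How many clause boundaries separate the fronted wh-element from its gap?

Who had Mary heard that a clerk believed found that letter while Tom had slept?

"who" is extracted from the subject of "found".
Boundaries crossed, outermost first: [that], [Ø] — 2 in total.

2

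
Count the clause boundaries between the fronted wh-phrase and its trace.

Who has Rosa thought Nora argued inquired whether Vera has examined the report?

"who" is extracted from the subject of "inquired".
Boundaries crossed, outermost first: [Ø], [Ø] — 2 in total.

2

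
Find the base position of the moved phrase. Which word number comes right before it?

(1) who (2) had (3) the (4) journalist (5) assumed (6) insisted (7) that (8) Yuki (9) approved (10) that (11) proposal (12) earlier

5

The displaced element is "who" (word 1).
It is linked across 1 clause boundary (Ø).
It functions as the subject of "insisted", so the gap sits immediately after word 5 ("assumed").
Base order: The journalist had assumed that who insisted that Yuki approved that proposal earlier.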